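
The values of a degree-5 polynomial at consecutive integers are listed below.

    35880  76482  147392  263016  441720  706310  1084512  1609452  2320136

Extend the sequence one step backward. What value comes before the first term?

14660

D1: 40602, 70910, 115624, 178704, 264590, 378202, 524940, 710684
D2: 30308, 44714, 63080, 85886, 113612, 146738, 185744
D3: 14406, 18366, 22806, 27726, 33126, 39006
D4: 3960, 4440, 4920, 5400, 5880
D5: 480, 480, 480, 480
The fifth differences are constant at 480.
Work back: 3960 − 480 = 3480;  14406 − 3480 = 10926;  30308 − 10926 = 19382;  40602 − 19382 = 21220;  35880 − 21220 = 14660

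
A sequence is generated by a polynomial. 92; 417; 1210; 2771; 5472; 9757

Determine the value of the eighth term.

25215

325, 793, 1561, 2701, 4285
468, 768, 1140, 1584
300, 372, 444
72, 72
Fourth differences constant at 72.
444 + 72 = 516;  1584 + 516 = 2100;  4285 + 2100 = 6385;  9757 + 6385 = 16142
516 + 72 = 588;  2100 + 588 = 2688;  6385 + 2688 = 9073;  16142 + 9073 = 25215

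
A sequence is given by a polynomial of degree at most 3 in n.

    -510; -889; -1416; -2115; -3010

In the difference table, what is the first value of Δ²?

First differences: -379, -527, -699, -895
Second differences: -148, -172, -196
Third differences: -24, -24

-148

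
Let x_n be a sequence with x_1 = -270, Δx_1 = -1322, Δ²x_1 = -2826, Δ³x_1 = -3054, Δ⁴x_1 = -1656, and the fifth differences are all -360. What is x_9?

-397078

Build the table forward from the leading diagonal:
Δ⁵: -360, -360, -360, -360, -360, -360, -360, -360, -360
Δ⁴: -1656, -2016, -2376, -2736, -3096, -3456, -3816, -4176, -4536
Δ³: -3054, -4710, -6726, -9102, -11838, -14934, -18390, -22206, -26382
Δ²: -2826, -5880, -10590, -17316, -26418, -38256, -53190, -71580, -93786
Δ: -1322, -4148, -10028, -20618, -37934, -64352, -102608, -155798, -227378
x: -270, -1592, -5740, -15768, -36386, -74320, -138672, -241280, -397078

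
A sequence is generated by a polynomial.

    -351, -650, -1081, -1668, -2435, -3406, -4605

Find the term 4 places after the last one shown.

Δ: -299 , -431 , -587 , -767 , -971 , -1199
Δ²: -132 , -156 , -180 , -204 , -228
Δ³: -24 , -24 , -24 , -24
The third differences are constant (-24).
-228 − 24 = -252;  -1199 − 252 = -1451;  -4605 − 1451 = -6056
-252 − 24 = -276;  -1451 − 276 = -1727;  -6056 − 1727 = -7783
-276 − 24 = -300;  -1727 − 300 = -2027;  -7783 − 2027 = -9810
-300 − 24 = -324;  -2027 − 324 = -2351;  -9810 − 2351 = -12161

-12161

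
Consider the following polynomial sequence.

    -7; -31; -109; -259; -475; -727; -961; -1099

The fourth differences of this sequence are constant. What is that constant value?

24

Δ: -24, -78, -150, -216, -252, -234, -138
Δ²: -54, -72, -66, -36, 18, 96
Δ³: -18, 6, 30, 54, 78
Δ⁴: 24, 24, 24, 24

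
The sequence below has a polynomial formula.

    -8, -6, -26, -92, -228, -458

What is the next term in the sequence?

-806

D1: 2, -20, -66, -136, -230
D2: -22, -46, -70, -94
D3: -24, -24, -24
The third differences are constant (-24).
-94 − 24 = -118;  -230 − 118 = -348;  -458 − 348 = -806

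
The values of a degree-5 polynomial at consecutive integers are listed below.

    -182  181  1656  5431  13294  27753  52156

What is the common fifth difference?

Δ: 363, 1475, 3775, 7863, 14459, 24403
Δ²: 1112, 2300, 4088, 6596, 9944
Δ³: 1188, 1788, 2508, 3348
Δ⁴: 600, 720, 840
Δ⁵: 120, 120

120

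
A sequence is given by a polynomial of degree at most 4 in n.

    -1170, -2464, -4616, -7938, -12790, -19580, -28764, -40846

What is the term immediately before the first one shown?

D1: -1294, -2152, -3322, -4852, -6790, -9184, -12082
D2: -858, -1170, -1530, -1938, -2394, -2898
D3: -312, -360, -408, -456, -504
D4: -48, -48, -48, -48
The fourth differences are constant at -48.
Work back: -312 + 48 = -264;  -858 + 264 = -594;  -1294 + 594 = -700;  -1170 + 700 = -470

-470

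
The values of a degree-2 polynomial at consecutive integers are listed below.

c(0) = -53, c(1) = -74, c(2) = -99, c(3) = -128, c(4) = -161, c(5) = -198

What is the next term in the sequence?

-21  -25  -29  -33  -37
-4  -4  -4  -4
Second differences constant at -4.
-37 − 4 = -41;  -198 − 41 = -239

-239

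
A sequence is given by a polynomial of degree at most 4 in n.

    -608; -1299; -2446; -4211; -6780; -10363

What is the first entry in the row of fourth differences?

D1: -691, -1147, -1765, -2569, -3583
D2: -456, -618, -804, -1014
D3: -162, -186, -210
D4: -24, -24

-24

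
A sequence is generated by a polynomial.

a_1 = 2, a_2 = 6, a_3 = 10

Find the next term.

4, 4
The first differences are constant (4).
10 + 4 = 14

14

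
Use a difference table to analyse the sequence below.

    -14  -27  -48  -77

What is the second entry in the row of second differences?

-8

D1: -13, -21, -29
D2: -8, -8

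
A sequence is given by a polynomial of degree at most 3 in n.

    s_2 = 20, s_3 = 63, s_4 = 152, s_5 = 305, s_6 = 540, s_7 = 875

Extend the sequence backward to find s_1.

5

First differences: 43  89  153  235  335
Second differences: 46  64  82  100
Third differences: 18  18  18
The third differences are constant at 18.
Work back: 46 − 18 = 28;  43 − 28 = 15;  20 − 15 = 5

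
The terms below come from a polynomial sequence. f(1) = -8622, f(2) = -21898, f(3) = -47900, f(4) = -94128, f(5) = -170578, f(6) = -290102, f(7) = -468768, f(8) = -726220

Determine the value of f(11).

First differences: -13276 , -26002 , -46228 , -76450 , -119524 , -178666 , -257452
Second differences: -12726 , -20226 , -30222 , -43074 , -59142 , -78786
Third differences: -7500 , -9996 , -12852 , -16068 , -19644
Fourth differences: -2496 , -2856 , -3216 , -3576
Fifth differences: -360 , -360 , -360
The fifth differences are constant (-360).
-3576 − 360 = -3936;  -19644 − 3936 = -23580;  -78786 − 23580 = -102366;  -257452 − 102366 = -359818;  -726220 − 359818 = -1086038
-3936 − 360 = -4296;  -23580 − 4296 = -27876;  -102366 − 27876 = -130242;  -359818 − 130242 = -490060;  -1086038 − 490060 = -1576098
-4296 − 360 = -4656;  -27876 − 4656 = -32532;  -130242 − 32532 = -162774;  -490060 − 162774 = -652834;  -1576098 − 652834 = -2228932

-2228932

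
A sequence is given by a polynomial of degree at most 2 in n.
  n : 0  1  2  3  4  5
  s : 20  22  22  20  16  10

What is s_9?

D1: 2, 0, -2, -4, -6
D2: -2, -2, -2, -2
The second differences are constant (-2).
-6 − 2 = -8;  10 − 8 = 2
-8 − 2 = -10;  2 − 10 = -8
-10 − 2 = -12;  -8 − 12 = -20
-12 − 2 = -14;  -20 − 14 = -34

-34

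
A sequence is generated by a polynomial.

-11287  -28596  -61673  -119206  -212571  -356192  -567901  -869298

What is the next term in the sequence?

Δ: -17309, -33077, -57533, -93365, -143621, -211709, -301397
Δ²: -15768, -24456, -35832, -50256, -68088, -89688
Δ³: -8688, -11376, -14424, -17832, -21600
Δ⁴: -2688, -3048, -3408, -3768
Δ⁵: -360, -360, -360
Constant fifth difference = -360, so extend:
-3768 − 360 = -4128;  -21600 − 4128 = -25728;  -89688 − 25728 = -115416;  -301397 − 115416 = -416813;  -869298 − 416813 = -1286111

-1286111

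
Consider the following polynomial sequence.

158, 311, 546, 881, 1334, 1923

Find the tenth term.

153, 235, 335, 453, 589
82, 100, 118, 136
18, 18, 18
Constant third difference = 18, so extend:
136 + 18 = 154;  589 + 154 = 743;  1923 + 743 = 2666
154 + 18 = 172;  743 + 172 = 915;  2666 + 915 = 3581
172 + 18 = 190;  915 + 190 = 1105;  3581 + 1105 = 4686
190 + 18 = 208;  1105 + 208 = 1313;  4686 + 1313 = 5999

5999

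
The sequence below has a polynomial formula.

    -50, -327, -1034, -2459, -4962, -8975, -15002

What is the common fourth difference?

-72

First differences: -277, -707, -1425, -2503, -4013, -6027
Second differences: -430, -718, -1078, -1510, -2014
Third differences: -288, -360, -432, -504
Fourth differences: -72, -72, -72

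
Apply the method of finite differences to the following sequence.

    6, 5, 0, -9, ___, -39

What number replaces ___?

-22

Using the first 4 terms:
-1, -5, -9
-4, -4
Constant second difference = -4.
Extend forward: -9 − 4 = -13;  -9 − 13 = -22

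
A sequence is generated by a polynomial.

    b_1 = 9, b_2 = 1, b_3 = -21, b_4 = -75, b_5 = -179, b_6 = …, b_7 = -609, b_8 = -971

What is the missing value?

Using the first 5 terms:
D1: -8  -22  -54  -104
D2: -14  -32  -50
D3: -18  -18
Constant third difference = -18.
Extend forward: -50 − 18 = -68;  -104 − 68 = -172;  -179 − 172 = -351

-351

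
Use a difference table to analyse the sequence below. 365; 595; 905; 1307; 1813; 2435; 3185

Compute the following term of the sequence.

D1: 230, 310, 402, 506, 622, 750
D2: 80, 92, 104, 116, 128
D3: 12, 12, 12, 12
Third differences constant at 12.
128 + 12 = 140;  750 + 140 = 890;  3185 + 890 = 4075

4075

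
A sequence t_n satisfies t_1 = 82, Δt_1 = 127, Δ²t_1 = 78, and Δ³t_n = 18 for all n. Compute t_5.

1130

Build the table forward from the leading diagonal:
D3: 18  18  18  18  18
D2: 78  96  114  132  150
D1: 127  205  301  415  547
t: 82  209  414  715  1130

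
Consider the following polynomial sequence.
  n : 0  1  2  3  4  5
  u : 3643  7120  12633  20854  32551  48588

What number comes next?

Δ: 3477 , 5513 , 8221 , 11697 , 16037
Δ²: 2036 , 2708 , 3476 , 4340
Δ³: 672 , 768 , 864
Δ⁴: 96 , 96
The fourth differences are constant (96).
864 + 96 = 960;  4340 + 960 = 5300;  16037 + 5300 = 21337;  48588 + 21337 = 69925

69925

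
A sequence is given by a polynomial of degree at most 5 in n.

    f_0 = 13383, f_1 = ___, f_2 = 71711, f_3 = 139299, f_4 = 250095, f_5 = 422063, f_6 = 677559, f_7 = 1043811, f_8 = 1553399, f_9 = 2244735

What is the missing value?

Using the last 8 terms:
D1: 67588  110796  171968  255496  366252  509588  691336
D2: 43208  61172  83528  110756  143336  181748
D3: 17964  22356  27228  32580  38412
D4: 4392  4872  5352  5832
D5: 480  480  480
Constant fifth difference = 480.
Extend backward: 4392 − 480 = 3912;  17964 − 3912 = 14052;  43208 − 14052 = 29156;  67588 − 29156 = 38432;  71711 − 38432 = 33279

33279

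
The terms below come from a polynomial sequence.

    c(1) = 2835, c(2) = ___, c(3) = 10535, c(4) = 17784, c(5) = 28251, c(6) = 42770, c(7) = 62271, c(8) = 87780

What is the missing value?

5766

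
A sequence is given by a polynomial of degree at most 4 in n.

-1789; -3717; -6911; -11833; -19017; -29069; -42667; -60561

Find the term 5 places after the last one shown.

Δ: -1928, -3194, -4922, -7184, -10052, -13598, -17894
Δ²: -1266, -1728, -2262, -2868, -3546, -4296
Δ³: -462, -534, -606, -678, -750
Δ⁴: -72, -72, -72, -72
Constant fourth difference = -72, so extend:
-750 − 72 = -822;  -4296 − 822 = -5118;  -17894 − 5118 = -23012;  -60561 − 23012 = -83573
-822 − 72 = -894;  -5118 − 894 = -6012;  -23012 − 6012 = -29024;  -83573 − 29024 = -112597
-894 − 72 = -966;  -6012 − 966 = -6978;  -29024 − 6978 = -36002;  -112597 − 36002 = -148599
-966 − 72 = -1038;  -6978 − 1038 = -8016;  -36002 − 8016 = -44018;  -148599 − 44018 = -192617
-1038 − 72 = -1110;  -8016 − 1110 = -9126;  -44018 − 9126 = -53144;  -192617 − 53144 = -245761

-245761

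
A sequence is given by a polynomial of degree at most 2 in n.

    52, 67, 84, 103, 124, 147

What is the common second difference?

2

First differences: 15, 17, 19, 21, 23
Second differences: 2, 2, 2, 2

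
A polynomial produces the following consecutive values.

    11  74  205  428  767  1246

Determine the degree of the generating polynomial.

63, 131, 223, 339, 479
68, 92, 116, 140
24, 24, 24
The third differences are constant, so the polynomial has degree 3.

3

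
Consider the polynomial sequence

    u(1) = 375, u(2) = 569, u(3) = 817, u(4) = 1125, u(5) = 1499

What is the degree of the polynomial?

D1: 194, 248, 308, 374
D2: 54, 60, 66
D3: 6, 6
The third differences are constant, so the polynomial has degree 3.

3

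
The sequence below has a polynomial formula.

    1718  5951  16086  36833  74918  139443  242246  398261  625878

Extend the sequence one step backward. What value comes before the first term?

Δ: 4233  10135  20747  38085  64525  102803  156015  227617
Δ²: 5902  10612  17338  26440  38278  53212  71602
Δ³: 4710  6726  9102  11838  14934  18390
Δ⁴: 2016  2376  2736  3096  3456
Δ⁵: 360  360  360  360
The fifth differences are constant at 360.
Work back: 2016 − 360 = 1656;  4710 − 1656 = 3054;  5902 − 3054 = 2848;  4233 − 2848 = 1385;  1718 − 1385 = 333

333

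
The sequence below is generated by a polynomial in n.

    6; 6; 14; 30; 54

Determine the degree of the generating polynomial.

2

0, 8, 16, 24
8, 8, 8
The second differences are constant, so the polynomial has degree 2.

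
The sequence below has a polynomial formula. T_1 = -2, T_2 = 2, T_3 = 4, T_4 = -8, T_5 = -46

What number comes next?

-122

Δ: 4 , 2 , -12 , -38
Δ²: -2 , -14 , -26
Δ³: -12 , -12
The third differences are constant (-12).
-26 − 12 = -38;  -38 − 38 = -76;  -46 − 76 = -122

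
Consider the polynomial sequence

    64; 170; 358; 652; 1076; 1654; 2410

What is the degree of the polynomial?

Δ: 106, 188, 294, 424, 578, 756
Δ²: 82, 106, 130, 154, 178
Δ³: 24, 24, 24, 24
The third differences are constant, so the polynomial has degree 3.

3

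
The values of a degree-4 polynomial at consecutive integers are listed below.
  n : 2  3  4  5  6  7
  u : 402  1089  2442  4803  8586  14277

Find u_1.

Δ: 687, 1353, 2361, 3783, 5691
Δ²: 666, 1008, 1422, 1908
Δ³: 342, 414, 486
Δ⁴: 72, 72
The fourth differences are constant at 72.
Work back: 342 − 72 = 270;  666 − 270 = 396;  687 − 396 = 291;  402 − 291 = 111

111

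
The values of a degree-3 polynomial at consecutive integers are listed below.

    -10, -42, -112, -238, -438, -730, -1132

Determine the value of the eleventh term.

-32 , -70 , -126 , -200 , -292 , -402
-38 , -56 , -74 , -92 , -110
-18 , -18 , -18 , -18
Third differences constant at -18.
-110 − 18 = -128;  -402 − 128 = -530;  -1132 − 530 = -1662
-128 − 18 = -146;  -530 − 146 = -676;  -1662 − 676 = -2338
-146 − 18 = -164;  -676 − 164 = -840;  -2338 − 840 = -3178
-164 − 18 = -182;  -840 − 182 = -1022;  -3178 − 1022 = -4200

-4200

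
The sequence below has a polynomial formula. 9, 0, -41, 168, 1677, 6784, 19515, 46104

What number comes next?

95473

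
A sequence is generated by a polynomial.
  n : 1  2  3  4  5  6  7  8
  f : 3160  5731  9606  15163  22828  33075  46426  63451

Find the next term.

84768

D1: 2571, 3875, 5557, 7665, 10247, 13351, 17025
D2: 1304, 1682, 2108, 2582, 3104, 3674
D3: 378, 426, 474, 522, 570
D4: 48, 48, 48, 48
Constant fourth difference = 48, so extend:
570 + 48 = 618;  3674 + 618 = 4292;  17025 + 4292 = 21317;  63451 + 21317 = 84768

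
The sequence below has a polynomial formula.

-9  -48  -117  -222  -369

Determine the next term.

Δ: -39, -69, -105, -147
Δ²: -30, -36, -42
Δ³: -6, -6
The third differences are constant (-6).
-42 − 6 = -48;  -147 − 48 = -195;  -369 − 195 = -564

-564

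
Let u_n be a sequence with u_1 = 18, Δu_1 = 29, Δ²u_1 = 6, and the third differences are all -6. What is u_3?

82

Build the table forward from the leading diagonal:
D3: -6, -6, -6
D2: 6, 0, -6
D1: 29, 35, 35
u: 18, 47, 82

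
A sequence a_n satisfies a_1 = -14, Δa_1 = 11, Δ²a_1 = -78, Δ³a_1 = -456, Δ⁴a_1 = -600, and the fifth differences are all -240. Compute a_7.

Build the table forward from the leading diagonal:
D5: -240  -240  -240  -240  -240  -240  -240
D4: -600  -840  -1080  -1320  -1560  -1800  -2040
D3: -456  -1056  -1896  -2976  -4296  -5856  -7656
D2: -78  -534  -1590  -3486  -6462  -10758  -16614
D1: 11  -67  -601  -2191  -5677  -12139  -22897
a: -14  -3  -70  -671  -2862  -8539  -20678

-20678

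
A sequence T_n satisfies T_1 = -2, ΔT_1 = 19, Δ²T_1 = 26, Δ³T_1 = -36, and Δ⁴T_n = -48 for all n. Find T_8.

-2263

Build the table forward from the leading diagonal:
Δ⁴: -48  -48  -48  -48  -48  -48  -48  -48
Δ³: -36  -84  -132  -180  -228  -276  -324  -372
Δ²: 26  -10  -94  -226  -406  -634  -910  -1234
Δ: 19  45  35  -59  -285  -691  -1325  -2235
T: -2  17  62  97  38  -247  -938  -2263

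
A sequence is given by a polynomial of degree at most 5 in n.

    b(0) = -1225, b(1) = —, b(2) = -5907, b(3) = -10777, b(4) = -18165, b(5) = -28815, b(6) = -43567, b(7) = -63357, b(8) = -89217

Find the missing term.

-2907

Using the last 7 terms:
Δ: -4870, -7388, -10650, -14752, -19790, -25860
Δ²: -2518, -3262, -4102, -5038, -6070
Δ³: -744, -840, -936, -1032
Δ⁴: -96, -96, -96
Constant fourth difference = -96.
Extend backward: -744 + 96 = -648;  -2518 + 648 = -1870;  -4870 + 1870 = -3000;  -5907 + 3000 = -2907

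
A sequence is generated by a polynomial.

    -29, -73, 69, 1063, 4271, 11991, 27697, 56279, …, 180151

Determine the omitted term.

Using the first 8 terms:
Δ: -44  142  994  3208  7720  15706  28582
Δ²: 186  852  2214  4512  7986  12876
Δ³: 666  1362  2298  3474  4890
Δ⁴: 696  936  1176  1416
Δ⁵: 240  240  240
Constant fifth difference = 240.
Extend forward: 1416 + 240 = 1656;  4890 + 1656 = 6546;  12876 + 6546 = 19422;  28582 + 19422 = 48004;  56279 + 48004 = 104283

104283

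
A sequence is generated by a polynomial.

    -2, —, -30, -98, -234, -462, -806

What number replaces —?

-6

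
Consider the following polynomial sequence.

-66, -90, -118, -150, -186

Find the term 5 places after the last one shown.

First differences: -24, -28, -32, -36
Second differences: -4, -4, -4
Second differences constant at -4.
-36 − 4 = -40;  -186 − 40 = -226
-40 − 4 = -44;  -226 − 44 = -270
-44 − 4 = -48;  -270 − 48 = -318
-48 − 4 = -52;  -318 − 52 = -370
-52 − 4 = -56;  -370 − 56 = -426

-426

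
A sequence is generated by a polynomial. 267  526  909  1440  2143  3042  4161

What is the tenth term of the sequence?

Δ: 259, 383, 531, 703, 899, 1119
Δ²: 124, 148, 172, 196, 220
Δ³: 24, 24, 24, 24
Third differences constant at 24.
220 + 24 = 244;  1119 + 244 = 1363;  4161 + 1363 = 5524
244 + 24 = 268;  1363 + 268 = 1631;  5524 + 1631 = 7155
268 + 24 = 292;  1631 + 292 = 1923;  7155 + 1923 = 9078

9078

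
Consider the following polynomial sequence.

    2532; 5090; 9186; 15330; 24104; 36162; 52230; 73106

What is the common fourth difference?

D1: 2558, 4096, 6144, 8774, 12058, 16068, 20876
D2: 1538, 2048, 2630, 3284, 4010, 4808
D3: 510, 582, 654, 726, 798
D4: 72, 72, 72, 72

72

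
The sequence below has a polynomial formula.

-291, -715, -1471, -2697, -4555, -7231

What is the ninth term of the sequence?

-22387

Δ: -424, -756, -1226, -1858, -2676
Δ²: -332, -470, -632, -818
Δ³: -138, -162, -186
Δ⁴: -24, -24
Fourth differences constant at -24.
-186 − 24 = -210;  -818 − 210 = -1028;  -2676 − 1028 = -3704;  -7231 − 3704 = -10935
-210 − 24 = -234;  -1028 − 234 = -1262;  -3704 − 1262 = -4966;  -10935 − 4966 = -15901
-234 − 24 = -258;  -1262 − 258 = -1520;  -4966 − 1520 = -6486;  -15901 − 6486 = -22387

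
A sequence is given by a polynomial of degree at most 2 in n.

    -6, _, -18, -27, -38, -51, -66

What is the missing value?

-11

Using the last 5 terms:
First differences: -9  -11  -13  -15
Second differences: -2  -2  -2
Constant second difference = -2.
Extend backward: -9 + 2 = -7;  -18 + 7 = -11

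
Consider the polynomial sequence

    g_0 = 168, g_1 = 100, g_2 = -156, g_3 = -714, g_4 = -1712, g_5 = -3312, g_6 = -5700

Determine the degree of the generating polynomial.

4

First differences: -68, -256, -558, -998, -1600, -2388
Second differences: -188, -302, -440, -602, -788
Third differences: -114, -138, -162, -186
Fourth differences: -24, -24, -24
The fourth differences are constant, so the polynomial has degree 4.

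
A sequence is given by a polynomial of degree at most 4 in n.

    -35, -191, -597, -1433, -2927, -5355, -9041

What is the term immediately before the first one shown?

3

Δ: -156  -406  -836  -1494  -2428  -3686
Δ²: -250  -430  -658  -934  -1258
Δ³: -180  -228  -276  -324
Δ⁴: -48  -48  -48
The fourth differences are constant at -48.
Work back: -180 + 48 = -132;  -250 + 132 = -118;  -156 + 118 = -38;  -35 + 38 = 3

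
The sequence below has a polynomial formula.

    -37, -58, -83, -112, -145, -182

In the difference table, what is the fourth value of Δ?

First differences: -21, -25, -29, -33, -37
Second differences: -4, -4, -4, -4

-33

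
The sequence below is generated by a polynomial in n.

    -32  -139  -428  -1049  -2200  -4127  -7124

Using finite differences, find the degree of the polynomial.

D1: -107, -289, -621, -1151, -1927, -2997
D2: -182, -332, -530, -776, -1070
D3: -150, -198, -246, -294
D4: -48, -48, -48
The fourth differences are constant, so the polynomial has degree 4.

4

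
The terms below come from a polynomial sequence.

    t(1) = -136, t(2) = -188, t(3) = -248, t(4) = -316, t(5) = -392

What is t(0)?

First differences: -52  -60  -68  -76
Second differences: -8  -8  -8
The second differences are constant at -8.
Work back: -52 + 8 = -44;  -136 + 44 = -92

-92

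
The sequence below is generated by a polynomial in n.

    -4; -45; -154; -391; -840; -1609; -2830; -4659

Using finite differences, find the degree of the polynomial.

First differences: -41, -109, -237, -449, -769, -1221, -1829
Second differences: -68, -128, -212, -320, -452, -608
Third differences: -60, -84, -108, -132, -156
Fourth differences: -24, -24, -24, -24
The fourth differences are constant, so the polynomial has degree 4.

4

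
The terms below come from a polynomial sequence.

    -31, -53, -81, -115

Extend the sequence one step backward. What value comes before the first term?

-15

Δ: -22  -28  -34
Δ²: -6  -6
The second differences are constant at -6.
Work back: -22 + 6 = -16;  -31 + 16 = -15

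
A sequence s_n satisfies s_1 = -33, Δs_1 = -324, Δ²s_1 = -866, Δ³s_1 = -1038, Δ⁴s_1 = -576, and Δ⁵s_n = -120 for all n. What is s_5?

-11253

Build the table forward from the leading diagonal:
Δ⁵: -120  -120  -120  -120  -120
Δ⁴: -576  -696  -816  -936  -1056
Δ³: -1038  -1614  -2310  -3126  -4062
Δ²: -866  -1904  -3518  -5828  -8954
Δ: -324  -1190  -3094  -6612  -12440
s: -33  -357  -1547  -4641  -11253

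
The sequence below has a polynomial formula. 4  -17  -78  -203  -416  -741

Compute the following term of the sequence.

-1202

D1: -21, -61, -125, -213, -325
D2: -40, -64, -88, -112
D3: -24, -24, -24
Third differences constant at -24.
-112 − 24 = -136;  -325 − 136 = -461;  -741 − 461 = -1202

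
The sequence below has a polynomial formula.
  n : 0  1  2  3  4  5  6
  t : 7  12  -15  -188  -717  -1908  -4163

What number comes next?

D1: 5, -27, -173, -529, -1191, -2255
D2: -32, -146, -356, -662, -1064
D3: -114, -210, -306, -402
D4: -96, -96, -96
Constant fourth difference = -96, so extend:
-402 − 96 = -498;  -1064 − 498 = -1562;  -2255 − 1562 = -3817;  -4163 − 3817 = -7980

-7980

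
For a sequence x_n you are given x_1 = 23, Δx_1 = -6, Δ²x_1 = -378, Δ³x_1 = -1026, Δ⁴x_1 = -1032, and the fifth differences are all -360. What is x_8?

Build the table forward from the leading diagonal:
Fifth differences: -360  -360  -360  -360  -360  -360  -360  -360
Fourth differences: -1032  -1392  -1752  -2112  -2472  -2832  -3192  -3552
Third differences: -1026  -2058  -3450  -5202  -7314  -9786  -12618  -15810
Second differences: -378  -1404  -3462  -6912  -12114  -19428  -29214  -41832
First differences: -6  -384  -1788  -5250  -12162  -24276  -43704  -72918
x: 23  17  -367  -2155  -7405  -19567  -43843  -87547

-87547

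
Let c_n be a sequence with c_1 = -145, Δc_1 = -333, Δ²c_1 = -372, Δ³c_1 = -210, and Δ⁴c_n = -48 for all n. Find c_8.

Build the table forward from the leading diagonal:
D4: -48, -48, -48, -48, -48, -48, -48, -48
D3: -210, -258, -306, -354, -402, -450, -498, -546
D2: -372, -582, -840, -1146, -1500, -1902, -2352, -2850
D1: -333, -705, -1287, -2127, -3273, -4773, -6675, -9027
c: -145, -478, -1183, -2470, -4597, -7870, -12643, -19318

-19318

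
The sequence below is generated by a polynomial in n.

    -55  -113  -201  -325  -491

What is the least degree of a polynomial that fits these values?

3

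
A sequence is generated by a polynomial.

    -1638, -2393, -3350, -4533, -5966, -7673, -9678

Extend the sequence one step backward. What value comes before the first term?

-1061

D1: -755, -957, -1183, -1433, -1707, -2005
D2: -202, -226, -250, -274, -298
D3: -24, -24, -24, -24
The third differences are constant at -24.
Work back: -202 + 24 = -178;  -755 + 178 = -577;  -1638 + 577 = -1061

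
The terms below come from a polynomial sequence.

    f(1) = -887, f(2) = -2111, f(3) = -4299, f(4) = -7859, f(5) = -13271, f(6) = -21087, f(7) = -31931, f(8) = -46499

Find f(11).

-120587

-1224  -2188  -3560  -5412  -7816  -10844  -14568
-964  -1372  -1852  -2404  -3028  -3724
-408  -480  -552  -624  -696
-72  -72  -72  -72
The fourth differences are constant (-72).
-696 − 72 = -768;  -3724 − 768 = -4492;  -14568 − 4492 = -19060;  -46499 − 19060 = -65559
-768 − 72 = -840;  -4492 − 840 = -5332;  -19060 − 5332 = -24392;  -65559 − 24392 = -89951
-840 − 72 = -912;  -5332 − 912 = -6244;  -24392 − 6244 = -30636;  -89951 − 30636 = -120587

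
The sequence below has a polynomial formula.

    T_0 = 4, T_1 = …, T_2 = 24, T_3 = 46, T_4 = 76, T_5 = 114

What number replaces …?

10

Using the last 4 terms:
22, 30, 38
8, 8
Constant second difference = 8.
Extend backward: 22 − 8 = 14;  24 − 14 = 10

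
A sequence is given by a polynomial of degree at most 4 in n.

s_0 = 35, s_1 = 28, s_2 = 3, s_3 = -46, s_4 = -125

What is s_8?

-861

-7, -25, -49, -79
-18, -24, -30
-6, -6
Third differences constant at -6.
-30 − 6 = -36;  -79 − 36 = -115;  -125 − 115 = -240
-36 − 6 = -42;  -115 − 42 = -157;  -240 − 157 = -397
-42 − 6 = -48;  -157 − 48 = -205;  -397 − 205 = -602
-48 − 6 = -54;  -205 − 54 = -259;  -602 − 259 = -861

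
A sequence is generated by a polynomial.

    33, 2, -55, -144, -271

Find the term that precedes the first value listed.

44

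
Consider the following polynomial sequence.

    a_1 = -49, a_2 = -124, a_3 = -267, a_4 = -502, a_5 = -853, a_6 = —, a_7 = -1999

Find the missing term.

Using the first 5 terms:
First differences: -75, -143, -235, -351
Second differences: -68, -92, -116
Third differences: -24, -24
Constant third difference = -24.
Extend forward: -116 − 24 = -140;  -351 − 140 = -491;  -853 − 491 = -1344

-1344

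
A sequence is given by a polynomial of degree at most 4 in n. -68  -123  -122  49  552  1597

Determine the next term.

Δ: -55, 1, 171, 503, 1045
Δ²: 56, 170, 332, 542
Δ³: 114, 162, 210
Δ⁴: 48, 48
Fourth differences constant at 48.
210 + 48 = 258;  542 + 258 = 800;  1045 + 800 = 1845;  1597 + 1845 = 3442

3442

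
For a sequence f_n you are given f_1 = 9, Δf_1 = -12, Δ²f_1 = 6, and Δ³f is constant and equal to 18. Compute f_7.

387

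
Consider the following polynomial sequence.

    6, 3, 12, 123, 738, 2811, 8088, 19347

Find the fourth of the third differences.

First differences: -3, 9, 111, 615, 2073, 5277, 11259
Second differences: 12, 102, 504, 1458, 3204, 5982
Third differences: 90, 402, 954, 1746, 2778
Fourth differences: 312, 552, 792, 1032
Fifth differences: 240, 240, 240

1746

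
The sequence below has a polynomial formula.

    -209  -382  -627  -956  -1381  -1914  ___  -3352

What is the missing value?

-2567

Using the first 6 terms:
D1: -173  -245  -329  -425  -533
D2: -72  -84  -96  -108
D3: -12  -12  -12
Constant third difference = -12.
Extend forward: -108 − 12 = -120;  -533 − 120 = -653;  -1914 − 653 = -2567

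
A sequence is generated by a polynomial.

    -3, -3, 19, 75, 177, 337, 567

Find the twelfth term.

3187

0  22  56  102  160  230
22  34  46  58  70
12  12  12  12
Third differences constant at 12.
70 + 12 = 82;  230 + 82 = 312;  567 + 312 = 879
82 + 12 = 94;  312 + 94 = 406;  879 + 406 = 1285
94 + 12 = 106;  406 + 106 = 512;  1285 + 512 = 1797
106 + 12 = 118;  512 + 118 = 630;  1797 + 630 = 2427
118 + 12 = 130;  630 + 130 = 760;  2427 + 760 = 3187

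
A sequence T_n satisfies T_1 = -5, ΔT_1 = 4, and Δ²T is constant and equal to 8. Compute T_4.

31

Build the table forward from the leading diagonal:
Δ²: 8  8  8  8
Δ: 4  12  20  28
T: -5  -1  11  31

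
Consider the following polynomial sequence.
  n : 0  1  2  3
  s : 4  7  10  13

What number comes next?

16

3, 3, 3
First differences constant at 3.
13 + 3 = 16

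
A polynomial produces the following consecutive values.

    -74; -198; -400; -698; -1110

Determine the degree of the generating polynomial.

3

-124, -202, -298, -412
-78, -96, -114
-18, -18
The third differences are constant, so the polynomial has degree 3.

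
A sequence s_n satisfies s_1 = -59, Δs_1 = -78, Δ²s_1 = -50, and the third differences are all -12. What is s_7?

-1517

Build the table forward from the leading diagonal:
Δ³: -12, -12, -12, -12, -12, -12, -12
Δ²: -50, -62, -74, -86, -98, -110, -122
Δ: -78, -128, -190, -264, -350, -448, -558
s: -59, -137, -265, -455, -719, -1069, -1517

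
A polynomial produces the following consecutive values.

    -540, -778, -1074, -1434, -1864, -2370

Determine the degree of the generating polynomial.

D1: -238, -296, -360, -430, -506
D2: -58, -64, -70, -76
D3: -6, -6, -6
The third differences are constant, so the polynomial has degree 3.

3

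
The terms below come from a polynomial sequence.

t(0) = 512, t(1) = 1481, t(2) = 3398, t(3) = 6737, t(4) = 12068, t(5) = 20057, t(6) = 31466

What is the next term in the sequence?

47153

First differences: 969 , 1917 , 3339 , 5331 , 7989 , 11409
Second differences: 948 , 1422 , 1992 , 2658 , 3420
Third differences: 474 , 570 , 666 , 762
Fourth differences: 96 , 96 , 96
The fourth differences are constant (96).
762 + 96 = 858;  3420 + 858 = 4278;  11409 + 4278 = 15687;  31466 + 15687 = 47153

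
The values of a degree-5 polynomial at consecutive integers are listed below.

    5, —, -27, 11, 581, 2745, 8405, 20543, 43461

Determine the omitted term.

5

Using the last 7 terms:
First differences: 38, 570, 2164, 5660, 12138, 22918
Second differences: 532, 1594, 3496, 6478, 10780
Third differences: 1062, 1902, 2982, 4302
Fourth differences: 840, 1080, 1320
Fifth differences: 240, 240
Constant fifth difference = 240.
Extend backward: 840 − 240 = 600;  1062 − 600 = 462;  532 − 462 = 70;  38 − 70 = -32;  -27 + 32 = 5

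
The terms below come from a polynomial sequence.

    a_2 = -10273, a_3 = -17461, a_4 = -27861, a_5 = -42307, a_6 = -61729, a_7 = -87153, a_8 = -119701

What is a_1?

-5559

Δ: -7188  -10400  -14446  -19422  -25424  -32548
Δ²: -3212  -4046  -4976  -6002  -7124
Δ³: -834  -930  -1026  -1122
Δ⁴: -96  -96  -96
The fourth differences are constant at -96.
Work back: -834 + 96 = -738;  -3212 + 738 = -2474;  -7188 + 2474 = -4714;  -10273 + 4714 = -5559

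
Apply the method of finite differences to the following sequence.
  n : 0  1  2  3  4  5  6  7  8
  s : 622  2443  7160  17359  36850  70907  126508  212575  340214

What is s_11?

1121423

1821, 4717, 10199, 19491, 34057, 55601, 86067, 127639
2896, 5482, 9292, 14566, 21544, 30466, 41572
2586, 3810, 5274, 6978, 8922, 11106
1224, 1464, 1704, 1944, 2184
240, 240, 240, 240
Constant fifth difference = 240, so extend:
2184 + 240 = 2424;  11106 + 2424 = 13530;  41572 + 13530 = 55102;  127639 + 55102 = 182741;  340214 + 182741 = 522955
2424 + 240 = 2664;  13530 + 2664 = 16194;  55102 + 16194 = 71296;  182741 + 71296 = 254037;  522955 + 254037 = 776992
2664 + 240 = 2904;  16194 + 2904 = 19098;  71296 + 19098 = 90394;  254037 + 90394 = 344431;  776992 + 344431 = 1121423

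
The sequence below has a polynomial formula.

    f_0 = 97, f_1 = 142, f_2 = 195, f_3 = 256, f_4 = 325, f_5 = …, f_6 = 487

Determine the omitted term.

402

Using the first 5 terms:
First differences: 45  53  61  69
Second differences: 8  8  8
Constant second difference = 8.
Extend forward: 69 + 8 = 77;  325 + 77 = 402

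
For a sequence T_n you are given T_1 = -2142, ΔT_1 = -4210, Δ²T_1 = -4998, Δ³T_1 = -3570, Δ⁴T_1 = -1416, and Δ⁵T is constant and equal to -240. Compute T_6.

Build the table forward from the leading diagonal:
Δ⁵: -240  -240  -240  -240  -240  -240
Δ⁴: -1416  -1656  -1896  -2136  -2376  -2616
Δ³: -3570  -4986  -6642  -8538  -10674  -13050
Δ²: -4998  -8568  -13554  -20196  -28734  -39408
Δ: -4210  -9208  -17776  -31330  -51526  -80260
T: -2142  -6352  -15560  -33336  -64666  -116192

-116192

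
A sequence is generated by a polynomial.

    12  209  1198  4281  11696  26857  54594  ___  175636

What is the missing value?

101393

Using the first 7 terms:
197, 989, 3083, 7415, 15161, 27737
792, 2094, 4332, 7746, 12576
1302, 2238, 3414, 4830
936, 1176, 1416
240, 240
Constant fifth difference = 240.
Extend forward: 1416 + 240 = 1656;  4830 + 1656 = 6486;  12576 + 6486 = 19062;  27737 + 19062 = 46799;  54594 + 46799 = 101393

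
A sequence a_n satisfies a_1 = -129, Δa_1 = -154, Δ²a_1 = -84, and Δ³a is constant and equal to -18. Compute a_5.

-1321

Build the table forward from the leading diagonal:
D3: -18  -18  -18  -18  -18
D2: -84  -102  -120  -138  -156
D1: -154  -238  -340  -460  -598
a: -129  -283  -521  -861  -1321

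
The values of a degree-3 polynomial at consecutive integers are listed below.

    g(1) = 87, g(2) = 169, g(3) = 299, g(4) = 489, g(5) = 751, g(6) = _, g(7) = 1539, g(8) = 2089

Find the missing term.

Using the first 5 terms:
82  130  190  262
48  60  72
12  12
Constant third difference = 12.
Extend forward: 72 + 12 = 84;  262 + 84 = 346;  751 + 346 = 1097

1097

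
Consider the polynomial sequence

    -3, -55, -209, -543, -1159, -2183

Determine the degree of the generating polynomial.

-52, -154, -334, -616, -1024
-102, -180, -282, -408
-78, -102, -126
-24, -24
The fourth differences are constant, so the polynomial has degree 4.

4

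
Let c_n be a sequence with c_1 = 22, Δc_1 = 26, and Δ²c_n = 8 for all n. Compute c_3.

82

Build the table forward from the leading diagonal:
D2: 8, 8, 8
D1: 26, 34, 42
c: 22, 48, 82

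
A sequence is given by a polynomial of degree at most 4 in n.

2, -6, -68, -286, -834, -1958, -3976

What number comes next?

-7278

-8  -62  -218  -548  -1124  -2018
-54  -156  -330  -576  -894
-102  -174  -246  -318
-72  -72  -72
Fourth differences constant at -72.
-318 − 72 = -390;  -894 − 390 = -1284;  -2018 − 1284 = -3302;  -3976 − 3302 = -7278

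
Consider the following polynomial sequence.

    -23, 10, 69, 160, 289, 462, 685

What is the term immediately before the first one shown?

First differences: 33, 59, 91, 129, 173, 223
Second differences: 26, 32, 38, 44, 50
Third differences: 6, 6, 6, 6
The third differences are constant at 6.
Work back: 26 − 6 = 20;  33 − 20 = 13;  -23 − 13 = -36

-36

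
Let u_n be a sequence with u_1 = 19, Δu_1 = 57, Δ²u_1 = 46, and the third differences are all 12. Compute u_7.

Build the table forward from the leading diagonal:
Third differences: 12, 12, 12, 12, 12, 12, 12
Second differences: 46, 58, 70, 82, 94, 106, 118
First differences: 57, 103, 161, 231, 313, 407, 513
u: 19, 76, 179, 340, 571, 884, 1291

1291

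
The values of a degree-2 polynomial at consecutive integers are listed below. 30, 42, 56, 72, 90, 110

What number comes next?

132

First differences: 12, 14, 16, 18, 20
Second differences: 2, 2, 2, 2
Constant second difference = 2, so extend:
20 + 2 = 22;  110 + 22 = 132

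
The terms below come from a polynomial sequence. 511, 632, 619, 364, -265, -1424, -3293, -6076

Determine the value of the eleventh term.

-22309

121, -13, -255, -629, -1159, -1869, -2783
-134, -242, -374, -530, -710, -914
-108, -132, -156, -180, -204
-24, -24, -24, -24
Fourth differences constant at -24.
-204 − 24 = -228;  -914 − 228 = -1142;  -2783 − 1142 = -3925;  -6076 − 3925 = -10001
-228 − 24 = -252;  -1142 − 252 = -1394;  -3925 − 1394 = -5319;  -10001 − 5319 = -15320
-252 − 24 = -276;  -1394 − 276 = -1670;  -5319 − 1670 = -6989;  -15320 − 6989 = -22309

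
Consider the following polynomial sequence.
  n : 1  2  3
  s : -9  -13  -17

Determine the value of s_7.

-33

D1: -4, -4
First differences constant at -4.
-17 − 4 = -21
-21 − 4 = -25
-25 − 4 = -29
-29 − 4 = -33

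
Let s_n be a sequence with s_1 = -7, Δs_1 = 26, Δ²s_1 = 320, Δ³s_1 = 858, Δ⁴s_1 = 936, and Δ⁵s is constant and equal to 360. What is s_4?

1889

Build the table forward from the leading diagonal:
D5: 360, 360, 360, 360
D4: 936, 1296, 1656, 2016
D3: 858, 1794, 3090, 4746
D2: 320, 1178, 2972, 6062
D1: 26, 346, 1524, 4496
s: -7, 19, 365, 1889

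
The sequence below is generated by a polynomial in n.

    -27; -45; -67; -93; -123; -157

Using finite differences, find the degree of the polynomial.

2

First differences: -18, -22, -26, -30, -34
Second differences: -4, -4, -4, -4
The second differences are constant, so the polynomial has degree 2.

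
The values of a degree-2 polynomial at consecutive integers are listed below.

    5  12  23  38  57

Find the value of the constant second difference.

4

Δ: 7, 11, 15, 19
Δ²: 4, 4, 4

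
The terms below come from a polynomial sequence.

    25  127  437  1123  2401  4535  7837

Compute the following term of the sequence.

12667

102, 310, 686, 1278, 2134, 3302
208, 376, 592, 856, 1168
168, 216, 264, 312
48, 48, 48
The fourth differences are constant (48).
312 + 48 = 360;  1168 + 360 = 1528;  3302 + 1528 = 4830;  7837 + 4830 = 12667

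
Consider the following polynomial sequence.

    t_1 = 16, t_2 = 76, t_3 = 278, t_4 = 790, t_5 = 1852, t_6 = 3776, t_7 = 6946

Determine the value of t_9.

First differences: 60, 202, 512, 1062, 1924, 3170
Second differences: 142, 310, 550, 862, 1246
Third differences: 168, 240, 312, 384
Fourth differences: 72, 72, 72
Fourth differences constant at 72.
384 + 72 = 456;  1246 + 456 = 1702;  3170 + 1702 = 4872;  6946 + 4872 = 11818
456 + 72 = 528;  1702 + 528 = 2230;  4872 + 2230 = 7102;  11818 + 7102 = 18920

18920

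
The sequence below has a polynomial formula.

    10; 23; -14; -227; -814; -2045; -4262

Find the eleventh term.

D1: 13 , -37 , -213 , -587 , -1231 , -2217
D2: -50 , -176 , -374 , -644 , -986
D3: -126 , -198 , -270 , -342
D4: -72 , -72 , -72
Constant fourth difference = -72, so extend:
-342 − 72 = -414;  -986 − 414 = -1400;  -2217 − 1400 = -3617;  -4262 − 3617 = -7879
-414 − 72 = -486;  -1400 − 486 = -1886;  -3617 − 1886 = -5503;  -7879 − 5503 = -13382
-486 − 72 = -558;  -1886 − 558 = -2444;  -5503 − 2444 = -7947;  -13382 − 7947 = -21329
-558 − 72 = -630;  -2444 − 630 = -3074;  -7947 − 3074 = -11021;  -21329 − 11021 = -32350

-32350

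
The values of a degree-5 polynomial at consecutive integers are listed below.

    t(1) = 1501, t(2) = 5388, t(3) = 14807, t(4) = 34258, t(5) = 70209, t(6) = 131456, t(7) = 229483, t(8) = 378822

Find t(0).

D1: 3887, 9419, 19451, 35951, 61247, 98027, 149339
D2: 5532, 10032, 16500, 25296, 36780, 51312
D3: 4500, 6468, 8796, 11484, 14532
D4: 1968, 2328, 2688, 3048
D5: 360, 360, 360
The fifth differences are constant at 360.
Work back: 1968 − 360 = 1608;  4500 − 1608 = 2892;  5532 − 2892 = 2640;  3887 − 2640 = 1247;  1501 − 1247 = 254

254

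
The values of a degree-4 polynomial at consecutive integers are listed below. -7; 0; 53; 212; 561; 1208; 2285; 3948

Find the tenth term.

9776

7, 53, 159, 349, 647, 1077, 1663
46, 106, 190, 298, 430, 586
60, 84, 108, 132, 156
24, 24, 24, 24
Constant fourth difference = 24, so extend:
156 + 24 = 180;  586 + 180 = 766;  1663 + 766 = 2429;  3948 + 2429 = 6377
180 + 24 = 204;  766 + 204 = 970;  2429 + 970 = 3399;  6377 + 3399 = 9776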